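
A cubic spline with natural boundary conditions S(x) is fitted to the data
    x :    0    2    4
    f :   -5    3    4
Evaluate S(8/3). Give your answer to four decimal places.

Write M_i for S''(x_i). With h_i = 2, 2 and divided differences Δ_i = 4, 1/2, the continuity of S' gives the tridiagonal system
  2·M_0 + 8·M_1 + 2·M_2 = 6(Δ_1 - Δ_0) = -21
Natural end conditions: M_0 = M_2 = 0.
Hence M_0 = 0, M_1 = -21/8, M_2 = 0.
On [2, 4], S(x) = 3 + 9/4·(x - 2) - 21/16·(x - 2)² + 7/32·(x - 2)³.
With (x - 2) = 2/3: S(8/3) = 215/54.

3.9815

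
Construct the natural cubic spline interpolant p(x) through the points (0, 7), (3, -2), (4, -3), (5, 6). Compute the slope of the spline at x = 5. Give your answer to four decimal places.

Let M_i = p''(x_i). Step sizes h_i = 3, 1, 1; slopes of the chords Δ_i = (y_(i+1) - y_i)/h_i = -3, -1, 9.
  3·M_0 + 8·M_1 + 1·M_2 = 6(Δ_1 - Δ_0) = 12
  1·M_1 + 4·M_2 + 1·M_3 = 6(Δ_2 - Δ_1) = 60
Natural end conditions: M_0 = M_3 = 0.
Solving: M_0 = 0, M_1 = -12/31, M_2 = 468/31, M_3 = 0.
On [4, 5], p'(x) = b_2 + 2c_2·(x - 4) + 3d_2·(x - 4)² with b_2 = Δ_2 - h_2(2M_2 + M_3)/6 = 123/31, c_2 = M_2/2 = 234/31, d_2 = (M_3 - M_2)/(6h_2) = -78/31. So p'(5) = 357/31.

11.5161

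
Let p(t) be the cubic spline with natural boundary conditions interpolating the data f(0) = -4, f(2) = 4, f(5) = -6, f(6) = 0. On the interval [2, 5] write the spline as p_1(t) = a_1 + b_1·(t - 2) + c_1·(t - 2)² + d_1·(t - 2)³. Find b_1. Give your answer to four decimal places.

Put m_i = p'' at the i-th knot. Here h = (2, 3, 1) and Δ = (4, -10/3, 6), so the interior equations h_(i-1)·m_(i-1) + 2(h_(i-1)+h_i)·m_i + h_i·m_(i+1) = 6(Δ_i − Δ_(i-1)) read
  2·m_0 + 10·m_1 + 3·m_2 = 6(Δ_1 - Δ_0) = -44
  3·m_1 + 8·m_2 + 1·m_3 = 6(Δ_2 - Δ_1) = 56
Natural end conditions: m_0 = m_3 = 0.
Forward elimination and back-substitution give m_0 = 0, m_1 = -520/71, m_2 = 692/71, m_3 = 0.
On [2, 5], with p_1(t) = a_1 + b_1·(t - 2) + c_1·(t - 2)² + d_1·(t - 2)³: c_1 = m_1/2 = -260/71, d_1 = (m_2 - m_1)/(6h_1) = 202/213, b_1 = Δ_1 - h_1(2m_1 + m_2)/6 = -188/213.

-0.8826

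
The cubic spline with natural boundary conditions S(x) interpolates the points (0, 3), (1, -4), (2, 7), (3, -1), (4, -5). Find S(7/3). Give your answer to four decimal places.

Put M_i = S'' at the i-th knot. Here h = (1, 1, 1, 1) and Δ = (-7, 11, -8, -4), so the interior equations h_(i-1)·M_(i-1) + 2(h_(i-1)+h_i)·M_i + h_i·M_(i+1) = 6(Δ_i − Δ_(i-1)) read
  1·M_0 + 4·M_1 + 1·M_2 = 6(Δ_1 - Δ_0) = 108
  1·M_1 + 4·M_2 + 1·M_3 = 6(Δ_2 - Δ_1) = -114
  1·M_2 + 4·M_3 + 1·M_4 = 6(Δ_3 - Δ_2) = 24
Natural end conditions: M_0 = M_4 = 0.
Solving the tridiagonal system: M_0 = 0, M_1 = 75/2, M_2 = -42, M_3 = 33/2, M_4 = 0.
On [2, 3], S(x) = 7 + 13/4·(x - 2) - 21·(x - 2)² + 39/4·(x - 2)³.
With (x - 2) = 1/3: S(7/3) = 55/9.

6.1111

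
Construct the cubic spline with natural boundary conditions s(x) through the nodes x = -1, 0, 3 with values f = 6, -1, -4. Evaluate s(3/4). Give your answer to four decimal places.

Put σ_i = s'' at the i-th knot. Here h = (1, 3) and Δ = (-7, -1), so the interior equations h_(i-1)·σ_(i-1) + 2(h_(i-1)+h_i)·σ_i + h_i·σ_(i+1) = 6(Δ_i − Δ_(i-1)) read
  1·σ_0 + 8·σ_1 + 3·σ_2 = 6(Δ_1 - Δ_0) = 36
Natural end conditions: σ_0 = σ_2 = 0.
Solving: σ_0 = 0, σ_1 = 9/2, σ_2 = 0.
On [0, 3], s(x) = -1 - 11/2·x + 9/4·x² - 1/4·x³.
With x = 3/4: s(3/4) = -1015/256.

-3.9648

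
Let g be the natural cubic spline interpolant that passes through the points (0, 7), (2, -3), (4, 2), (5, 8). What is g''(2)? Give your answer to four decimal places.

5.1818

Write m_i for g''(x_i). With h_i = 2, 2, 1 and divided differences Δ_i = -5, 5/2, 6, the continuity of g' gives the tridiagonal system
  2·m_0 + 8·m_1 + 2·m_2 = 6(Δ_1 - Δ_0) = 45
  2·m_1 + 6·m_2 + 1·m_3 = 6(Δ_2 - Δ_1) = 21
Natural end conditions: m_0 = m_3 = 0.
Forward elimination and back-substitution give m_0 = 0, m_1 = 57/11, m_2 = 39/22, m_3 = 0.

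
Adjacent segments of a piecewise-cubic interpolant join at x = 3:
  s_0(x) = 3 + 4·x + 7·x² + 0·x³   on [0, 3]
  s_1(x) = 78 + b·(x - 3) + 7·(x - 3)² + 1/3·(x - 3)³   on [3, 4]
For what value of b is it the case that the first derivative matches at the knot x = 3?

s_0'(x) = 4 + 14·x + 0·x², so s_0'(3) = 46. On the right, s_1'(3) = b, so b = 46.

46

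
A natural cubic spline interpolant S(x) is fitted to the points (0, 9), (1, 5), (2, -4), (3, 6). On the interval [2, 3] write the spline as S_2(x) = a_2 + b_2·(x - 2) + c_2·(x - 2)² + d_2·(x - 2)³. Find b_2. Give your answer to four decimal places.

-0.8000

Write M_i for S''(x_i). With h_i = 1, 1, 1 and divided differences Δ_i = -4, -9, 10, the continuity of S' gives the tridiagonal system
  1·M_0 + 4·M_1 + 1·M_2 = 6(Δ_1 - Δ_0) = -30
  1·M_1 + 4·M_2 + 1·M_3 = 6(Δ_2 - Δ_1) = 114
Natural end conditions: M_0 = M_3 = 0.
Forward elimination and back-substitution give M_0 = 0, M_1 = -78/5, M_2 = 162/5, M_3 = 0.
On [2, 3], with S_2(x) = a_2 + b_2·(x - 2) + c_2·(x - 2)² + d_2·(x - 2)³: c_2 = M_2/2 = 81/5, d_2 = (M_3 - M_2)/(6h_2) = -27/5, b_2 = Δ_2 - h_2(2M_2 + M_3)/6 = -4/5.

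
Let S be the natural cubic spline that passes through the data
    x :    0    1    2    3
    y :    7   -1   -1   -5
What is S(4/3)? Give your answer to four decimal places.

Let M_i = S''(x_i). Step sizes h_i = 1, 1, 1; slopes of the chords Δ_i = (y_(i+1) - y_i)/h_i = -8, 0, -4.
  1·M_0 + 4·M_1 + 1·M_2 = 6(Δ_1 - Δ_0) = 48
  1·M_1 + 4·M_2 + 1·M_3 = 6(Δ_2 - Δ_1) = -24
Natural end conditions: M_0 = M_3 = 0.
Solving the tridiagonal system: M_0 = 0, M_1 = 72/5, M_2 = -48/5, M_3 = 0.
On [1, 2], S(x) = -1 - 16/5·(x - 1) + 36/5·(x - 1)² - 4·(x - 1)³.
With (x - 1) = 1/3: S(4/3) = -191/135.

-1.4148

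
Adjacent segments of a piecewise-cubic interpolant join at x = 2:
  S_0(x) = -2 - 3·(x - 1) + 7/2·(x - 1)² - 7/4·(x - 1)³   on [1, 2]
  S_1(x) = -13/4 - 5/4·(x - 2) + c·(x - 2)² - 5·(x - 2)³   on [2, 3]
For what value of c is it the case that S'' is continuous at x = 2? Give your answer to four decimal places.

S_0''(x) = 7 - 21/2·(x - 1), so S_0''(2) = -7/2. On the right, S_1''(2) = 2c, so c = -7/4.

-1.7500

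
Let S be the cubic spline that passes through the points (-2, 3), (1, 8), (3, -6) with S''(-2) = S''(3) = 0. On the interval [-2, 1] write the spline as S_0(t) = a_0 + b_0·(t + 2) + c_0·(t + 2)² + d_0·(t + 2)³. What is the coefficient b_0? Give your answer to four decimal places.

Let M_i = S''(x_i). Step sizes h_i = 3, 2; slopes of the chords Δ_i = (y_(i+1) - y_i)/h_i = 5/3, -7.
  3·M_0 + 10·M_1 + 2·M_2 = 6(Δ_1 - Δ_0) = -52
Natural end conditions: M_0 = M_2 = 0.
Solving the tridiagonal system: M_0 = 0, M_1 = -26/5, M_2 = 0.
On [-2, 1], with S_0(t) = a_0 + b_0·(t + 2) + c_0·(t + 2)² + d_0·(t + 2)³: c_0 = M_0/2 = 0, d_0 = (M_1 - M_0)/(6h_0) = -13/45, b_0 = Δ_0 - h_0(2M_0 + M_1)/6 = 64/15.

4.2667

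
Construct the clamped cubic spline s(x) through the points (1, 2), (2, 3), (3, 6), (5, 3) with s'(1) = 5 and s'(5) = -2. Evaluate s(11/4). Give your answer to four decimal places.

5.2809

Let M_i = s''(x_i). Step sizes h_i = 1, 1, 2; slopes of the chords Δ_i = (y_(i+1) - y_i)/h_i = 1, 3, -3/2.
  1·M_0 + 4·M_1 + 1·M_2 = 6(Δ_1 - Δ_0) = 12
  1·M_1 + 6·M_2 + 2·M_3 = 6(Δ_2 - Δ_1) = -27
Clamped end conditions give two more equations: 2h_0·M_0 + h_0·M_1 = 6(Δ_0 - s'(1)) = -24 and h_2·M_2 + 2h_2·M_3 = 6(s'(5) - Δ_2) = -3.
Solving the tridiagonal system: M_0 = -361/22, M_1 = 97/11, M_2 = -151/22, M_3 = 59/22.
On [2, 3], s(x) = 3 + 53/44·(x - 2) + 97/22·(x - 2)² - 115/44·(x - 2)³.
With (x - 2) = 3/4: s(11/4) = 14871/2816.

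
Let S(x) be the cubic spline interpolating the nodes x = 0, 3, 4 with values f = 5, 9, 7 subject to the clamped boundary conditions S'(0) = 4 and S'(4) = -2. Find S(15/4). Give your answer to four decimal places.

Write M_i for S''(x_i). With h_i = 3, 1 and divided differences Δ_i = 4/3, -2, the continuity of S' gives the tridiagonal system
  3·M_0 + 8·M_1 + 1·M_2 = 6(Δ_1 - Δ_0) = -20
Clamped end conditions give two more equations: 2h_0·M_0 + h_0·M_1 = 6(Δ_0 - S'(0)) = -16 and h_1·M_1 + 2h_1·M_2 = 6(S'(4) - Δ_1) = 0.
Solving the tridiagonal system: M_0 = -5/3, M_1 = -2, M_2 = 1.
On [3, 4], S(x) = 9 - 3/2·(x - 3) - 1·(x - 3)² + 1/2·(x - 3)³.
With (x - 3) = 3/4: S(15/4) = 963/128.

7.5234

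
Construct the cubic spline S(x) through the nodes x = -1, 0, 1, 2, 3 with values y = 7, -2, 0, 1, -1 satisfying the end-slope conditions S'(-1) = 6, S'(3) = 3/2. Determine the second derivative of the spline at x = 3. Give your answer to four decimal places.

Put m_i = S'' at the i-th knot. Here h = (1, 1, 1, 1) and Δ = (-9, 2, 1, -2), so the interior equations h_(i-1)·m_(i-1) + 2(h_(i-1)+h_i)·m_i + h_i·m_(i+1) = 6(Δ_i − Δ_(i-1)) read
  1·m_0 + 4·m_1 + 1·m_2 = 6(Δ_1 - Δ_0) = 66
  1·m_1 + 4·m_2 + 1·m_3 = 6(Δ_2 - Δ_1) = -6
  1·m_2 + 4·m_3 + 1·m_4 = 6(Δ_3 - Δ_2) = -18
Clamped end conditions give two more equations: 2h_0·m_0 + h_0·m_1 = 6(Δ_0 - S'(-1)) = -90 and h_3·m_3 + 2h_3·m_4 = 6(S'(3) - Δ_3) = 21.
Hence m_0 = -3477/56, m_1 = 957/28, m_2 = -69/8, m_3 = -159/28, m_4 = 747/56.

13.3393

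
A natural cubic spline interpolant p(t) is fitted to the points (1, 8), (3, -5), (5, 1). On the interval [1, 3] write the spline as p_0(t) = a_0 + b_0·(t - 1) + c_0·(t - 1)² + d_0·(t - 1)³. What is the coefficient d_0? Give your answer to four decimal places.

Put σ_i = p'' at the i-th knot. Here h = (2, 2) and Δ = (-13/2, 3), so the interior equations h_(i-1)·σ_(i-1) + 2(h_(i-1)+h_i)·σ_i + h_i·σ_(i+1) = 6(Δ_i − Δ_(i-1)) read
  2·σ_0 + 8·σ_1 + 2·σ_2 = 6(Δ_1 - Δ_0) = 57
Natural end conditions: σ_0 = σ_2 = 0.
Hence σ_0 = 0, σ_1 = 57/8, σ_2 = 0.
On [1, 3], with p_0(t) = a_0 + b_0·(t - 1) + c_0·(t - 1)² + d_0·(t - 1)³: c_0 = σ_0/2 = 0, d_0 = (σ_1 - σ_0)/(6h_0) = 19/32, b_0 = Δ_0 - h_0(2σ_0 + σ_1)/6 = -71/8.

0.5938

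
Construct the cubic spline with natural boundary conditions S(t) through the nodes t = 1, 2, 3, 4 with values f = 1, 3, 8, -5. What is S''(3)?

Write m_i for S''(x_i). With h_i = 1, 1, 1 and divided differences Δ_i = 2, 5, -13, the continuity of S' gives the tridiagonal system
  1·m_0 + 4·m_1 + 1·m_2 = 6(Δ_1 - Δ_0) = 18
  1·m_1 + 4·m_2 + 1·m_3 = 6(Δ_2 - Δ_1) = -108
Natural end conditions: m_0 = m_3 = 0.
Solving the tridiagonal system: m_0 = 0, m_1 = 12, m_2 = -30, m_3 = 0.

-30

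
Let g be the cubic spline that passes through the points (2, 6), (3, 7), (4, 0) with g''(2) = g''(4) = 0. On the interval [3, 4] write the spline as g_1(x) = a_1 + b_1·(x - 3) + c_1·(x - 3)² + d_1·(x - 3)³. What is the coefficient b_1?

Put σ_i = g'' at the i-th knot. Here h = (1, 1) and Δ = (1, -7), so the interior equations h_(i-1)·σ_(i-1) + 2(h_(i-1)+h_i)·σ_i + h_i·σ_(i+1) = 6(Δ_i − Δ_(i-1)) read
  1·σ_0 + 4·σ_1 + 1·σ_2 = 6(Δ_1 - Δ_0) = -48
Natural end conditions: σ_0 = σ_2 = 0.
Forward elimination and back-substitution give σ_0 = 0, σ_1 = -12, σ_2 = 0.
On [3, 4], with g_1(x) = a_1 + b_1·(x - 3) + c_1·(x - 3)² + d_1·(x - 3)³: c_1 = σ_1/2 = -6, d_1 = (σ_2 - σ_1)/(6h_1) = 2, b_1 = Δ_1 - h_1(2σ_1 + σ_2)/6 = -3.

-3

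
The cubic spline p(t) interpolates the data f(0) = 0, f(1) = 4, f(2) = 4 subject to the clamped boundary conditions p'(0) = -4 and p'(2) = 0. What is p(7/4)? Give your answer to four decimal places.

With M_i denoting the second derivative at x_i, h_i = 1, 1, and Δ_i = (y_(i+1) − y_i)/h_i = 4, 0:
  1·M_0 + 4·M_1 + 1·M_2 = 6(Δ_1 - Δ_0) = -24
Clamped end conditions give two more equations: 2h_0·M_0 + h_0·M_1 = 6(Δ_0 - p'(0)) = 48 and h_1·M_1 + 2h_1·M_2 = 6(p'(2) - Δ_1) = 0.
Solving: M_0 = 32, M_1 = -16, M_2 = 8.
On [1, 2], p(t) = 4 + 4·(t - 1) - 8·(t - 1)² + 4·(t - 1)³.
With (t - 1) = 3/4: p(7/4) = 67/16.

4.1875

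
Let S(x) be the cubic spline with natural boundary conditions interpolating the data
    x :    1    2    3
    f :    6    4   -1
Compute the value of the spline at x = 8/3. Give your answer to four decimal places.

0.8889

Write σ_i for S''(x_i). With h_i = 1, 1 and divided differences Δ_i = -2, -5, the continuity of S' gives the tridiagonal system
  1·σ_0 + 4·σ_1 + 1·σ_2 = 6(Δ_1 - Δ_0) = -18
Natural end conditions: σ_0 = σ_2 = 0.
Solving the tridiagonal system: σ_0 = 0, σ_1 = -9/2, σ_2 = 0.
On [2, 3], S(x) = 4 - 7/2·(x - 2) - 9/4·(x - 2)² + 3/4·(x - 2)³.
With (x - 2) = 2/3: S(8/3) = 8/9.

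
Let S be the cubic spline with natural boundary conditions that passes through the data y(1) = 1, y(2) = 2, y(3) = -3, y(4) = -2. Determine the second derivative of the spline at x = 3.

12

With M_i denoting the second derivative at x_i, h_i = 1, 1, 1, and Δ_i = (y_(i+1) − y_i)/h_i = 1, -5, 1:
  1·M_0 + 4·M_1 + 1·M_2 = 6(Δ_1 - Δ_0) = -36
  1·M_1 + 4·M_2 + 1·M_3 = 6(Δ_2 - Δ_1) = 36
Natural end conditions: M_0 = M_3 = 0.
Solving the tridiagonal system: M_0 = 0, M_1 = -12, M_2 = 12, M_3 = 0.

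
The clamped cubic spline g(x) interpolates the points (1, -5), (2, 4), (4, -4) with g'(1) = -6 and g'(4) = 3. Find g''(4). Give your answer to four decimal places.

Write σ_i for g''(x_i). With h_i = 1, 2 and divided differences Δ_i = 9, -4, the continuity of g' gives the tridiagonal system
  1·σ_0 + 6·σ_1 + 2·σ_2 = 6(Δ_1 - Δ_0) = -78
Clamped end conditions give two more equations: 2h_0·σ_0 + h_0·σ_1 = 6(Δ_0 - g'(1)) = 90 and h_1·σ_1 + 2h_1·σ_2 = 6(g'(4) - Δ_1) = 42.
Solving the tridiagonal system: σ_0 = 61, σ_1 = -32, σ_2 = 53/2.

26.5000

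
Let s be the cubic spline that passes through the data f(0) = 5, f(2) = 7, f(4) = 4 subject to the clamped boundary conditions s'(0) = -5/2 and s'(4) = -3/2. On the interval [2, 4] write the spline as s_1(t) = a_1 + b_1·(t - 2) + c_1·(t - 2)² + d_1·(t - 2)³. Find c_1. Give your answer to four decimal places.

Write m_i for s''(x_i). With h_i = 2, 2 and divided differences Δ_i = 1, -3/2, the continuity of s' gives the tridiagonal system
  2·m_0 + 8·m_1 + 2·m_2 = 6(Δ_1 - Δ_0) = -15
Clamped end conditions give two more equations: 2h_0·m_0 + h_0·m_1 = 6(Δ_0 - s'(0)) = 21 and h_1·m_1 + 2h_1·m_2 = 6(s'(4) - Δ_1) = 0.
Forward elimination and back-substitution give m_0 = 59/8, m_1 = -17/4, m_2 = 17/8.
On [2, 4], with s_1(t) = a_1 + b_1·(t - 2) + c_1·(t - 2)² + d_1·(t - 2)³: c_1 = m_1/2 = -17/8, d_1 = (m_2 - m_1)/(6h_1) = 17/32, b_1 = Δ_1 - h_1(2m_1 + m_2)/6 = 5/8.

-2.1250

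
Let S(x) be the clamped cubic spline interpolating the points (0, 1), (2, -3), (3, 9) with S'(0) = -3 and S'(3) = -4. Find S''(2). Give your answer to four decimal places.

With m_i denoting the second derivative at x_i, h_i = 2, 1, and Δ_i = (y_(i+1) − y_i)/h_i = -2, 12:
  2·m_0 + 6·m_1 + 1·m_2 = 6(Δ_1 - Δ_0) = 84
Clamped end conditions give two more equations: 2h_0·m_0 + h_0·m_1 = 6(Δ_0 - S'(0)) = 6 and h_1·m_1 + 2h_1·m_2 = 6(S'(3) - Δ_1) = -96.
Solving: m_0 = -77/6, m_1 = 86/3, m_2 = -187/3.

28.6667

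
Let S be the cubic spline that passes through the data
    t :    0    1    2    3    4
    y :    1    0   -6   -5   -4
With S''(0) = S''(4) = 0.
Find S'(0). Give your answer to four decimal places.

With σ_i denoting the second derivative at x_i, h_i = 1, 1, 1, 1, and Δ_i = (y_(i+1) − y_i)/h_i = -1, -6, 1, 1:
  1·σ_0 + 4·σ_1 + 1·σ_2 = 6(Δ_1 - Δ_0) = -30
  1·σ_1 + 4·σ_2 + 1·σ_3 = 6(Δ_2 - Δ_1) = 42
  1·σ_2 + 4·σ_3 + 1·σ_4 = 6(Δ_3 - Δ_2) = 0
Natural end conditions: σ_0 = σ_4 = 0.
Solving: σ_0 = 0, σ_1 = -309/28, σ_2 = 99/7, σ_3 = -99/28, σ_4 = 0.
On [0, 1], S'(t) = b_0 + 2c_0·t + 3d_0·t² with b_0 = Δ_0 - h_0(2σ_0 + σ_1)/6 = 47/56, c_0 = σ_0/2 = 0, d_0 = (σ_1 - σ_0)/(6h_0) = -103/56. So S'(0) = 47/56.

0.8393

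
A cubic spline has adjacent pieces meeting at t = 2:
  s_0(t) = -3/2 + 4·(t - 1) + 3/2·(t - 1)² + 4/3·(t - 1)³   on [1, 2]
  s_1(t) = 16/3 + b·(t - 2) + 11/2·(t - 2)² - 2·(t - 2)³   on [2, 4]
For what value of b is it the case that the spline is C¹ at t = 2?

s_0'(t) = 4 + 3·(t - 1) + 4·(t - 1)², so s_0'(2) = 11. On the right, s_1'(2) = b, so b = 11.

11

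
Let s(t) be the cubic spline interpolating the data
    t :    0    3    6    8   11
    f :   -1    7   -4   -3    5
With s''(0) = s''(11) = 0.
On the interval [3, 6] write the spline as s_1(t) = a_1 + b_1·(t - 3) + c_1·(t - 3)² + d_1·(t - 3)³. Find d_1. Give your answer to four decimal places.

0.4262

With M_i denoting the second derivative at x_i, h_i = 3, 3, 2, 3, and Δ_i = (y_(i+1) − y_i)/h_i = 8/3, -11/3, 1/2, 8/3:
  3·M_0 + 12·M_1 + 3·M_2 = 6(Δ_1 - Δ_0) = -38
  3·M_1 + 10·M_2 + 2·M_3 = 6(Δ_2 - Δ_1) = 25
  2·M_2 + 10·M_3 + 3·M_4 = 6(Δ_3 - Δ_2) = 13
Natural end conditions: M_0 = M_4 = 0.
Solving the tridiagonal system: M_0 = 0, M_1 = -240/59, M_2 = 638/177, M_3 = 205/354, M_4 = 0.
On [3, 6], with s_1(t) = a_1 + b_1·(t - 3) + c_1·(t - 3)² + d_1·(t - 3)³: c_1 = M_1/2 = -120/59, d_1 = (M_2 - M_1)/(6h_1) = 679/1593, b_1 = Δ_1 - h_1(2M_1 + M_2)/6 = -248/177.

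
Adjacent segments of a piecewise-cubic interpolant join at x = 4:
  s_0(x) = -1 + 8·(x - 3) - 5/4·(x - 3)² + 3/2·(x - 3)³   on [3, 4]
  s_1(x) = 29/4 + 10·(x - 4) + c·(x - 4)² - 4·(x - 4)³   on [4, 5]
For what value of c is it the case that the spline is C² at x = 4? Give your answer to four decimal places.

3.2500

s_0''(x) = -5/2 + 9·(x - 3), so s_0''(4) = 13/2. On the right, s_1''(4) = 2c, so c = 13/4.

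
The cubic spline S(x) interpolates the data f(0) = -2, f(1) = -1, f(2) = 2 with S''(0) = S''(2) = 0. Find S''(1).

With σ_i denoting the second derivative at x_i, h_i = 1, 1, and Δ_i = (y_(i+1) − y_i)/h_i = 1, 3:
  1·σ_0 + 4·σ_1 + 1·σ_2 = 6(Δ_1 - Δ_0) = 12
Natural end conditions: σ_0 = σ_2 = 0.
Forward elimination and back-substitution give σ_0 = 0, σ_1 = 3, σ_2 = 0.

3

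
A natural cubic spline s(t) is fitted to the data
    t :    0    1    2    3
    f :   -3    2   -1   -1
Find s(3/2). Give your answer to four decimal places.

Let M_i = s''(x_i). Step sizes h_i = 1, 1, 1; slopes of the chords Δ_i = (y_(i+1) - y_i)/h_i = 5, -3, 0.
  1·M_0 + 4·M_1 + 1·M_2 = 6(Δ_1 - Δ_0) = -48
  1·M_1 + 4·M_2 + 1·M_3 = 6(Δ_2 - Δ_1) = 18
Natural end conditions: M_0 = M_3 = 0.
Solving: M_0 = 0, M_1 = -14, M_2 = 8, M_3 = 0.
On [1, 2], s(t) = 2 + 1/3·(t - 1) - 7·(t - 1)² + 11/3·(t - 1)³.
With (t - 1) = 1/2: s(3/2) = 7/8.

0.8750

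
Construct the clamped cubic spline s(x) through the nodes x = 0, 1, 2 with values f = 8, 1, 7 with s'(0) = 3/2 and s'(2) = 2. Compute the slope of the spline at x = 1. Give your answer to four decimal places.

Write σ_i for s''(x_i). With h_i = 1, 1 and divided differences Δ_i = -7, 6, the continuity of s' gives the tridiagonal system
  1·σ_0 + 4·σ_1 + 1·σ_2 = 6(Δ_1 - Δ_0) = 78
Clamped end conditions give two more equations: 2h_0·σ_0 + h_0·σ_1 = 6(Δ_0 - s'(0)) = -51 and h_1·σ_1 + 2h_1·σ_2 = 6(s'(2) - Δ_1) = -24.
Hence σ_0 = -179/4, σ_1 = 77/2, σ_2 = -125/4.
On [1, 2], s'(x) = b_1 + 2c_1·(x - 1) + 3d_1·(x - 1)² with b_1 = Δ_1 - h_1(2σ_1 + σ_2)/6 = -13/8, c_1 = σ_1/2 = 77/4, d_1 = (σ_2 - σ_1)/(6h_1) = -93/8. So s'(1) = -13/8.

-1.6250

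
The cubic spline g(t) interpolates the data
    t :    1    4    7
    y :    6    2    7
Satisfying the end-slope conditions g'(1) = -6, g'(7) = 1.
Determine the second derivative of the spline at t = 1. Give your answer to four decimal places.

4.3333

Let σ_i = g''(x_i). Step sizes h_i = 3, 3; slopes of the chords Δ_i = (y_(i+1) - y_i)/h_i = -4/3, 5/3.
  3·σ_0 + 12·σ_1 + 3·σ_2 = 6(Δ_1 - Δ_0) = 18
Clamped end conditions give two more equations: 2h_0·σ_0 + h_0·σ_1 = 6(Δ_0 - g'(1)) = 28 and h_1·σ_1 + 2h_1·σ_2 = 6(g'(7) - Δ_1) = -4.
Solving: σ_0 = 13/3, σ_1 = 2/3, σ_2 = -1.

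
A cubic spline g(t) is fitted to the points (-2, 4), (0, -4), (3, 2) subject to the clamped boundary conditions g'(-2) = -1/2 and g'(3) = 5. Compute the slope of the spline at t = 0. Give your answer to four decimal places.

-3.2500

Write m_i for g''(x_i). With h_i = 2, 3 and divided differences Δ_i = -4, 2, the continuity of g' gives the tridiagonal system
  2·m_0 + 10·m_1 + 3·m_2 = 6(Δ_1 - Δ_0) = 36
Clamped end conditions give two more equations: 2h_0·m_0 + h_0·m_1 = 6(Δ_0 - g'(-2)) = -21 and h_1·m_1 + 2h_1·m_2 = 6(g'(3) - Δ_1) = 18.
Solving the tridiagonal system: m_0 = -31/4, m_1 = 5, m_2 = 1/2.
On [0, 3], g'(t) = b_1 + 2c_1·t + 3d_1·t² with b_1 = Δ_1 - h_1(2m_1 + m_2)/6 = -13/4, c_1 = m_1/2 = 5/2, d_1 = (m_2 - m_1)/(6h_1) = -1/4. So g'(0) = -13/4.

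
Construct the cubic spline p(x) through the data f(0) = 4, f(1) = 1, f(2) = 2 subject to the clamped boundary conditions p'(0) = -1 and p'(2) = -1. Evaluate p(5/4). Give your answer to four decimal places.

Write M_i for p''(x_i). With h_i = 1, 1 and divided differences Δ_i = -3, 1, the continuity of p' gives the tridiagonal system
  1·M_0 + 4·M_1 + 1·M_2 = 6(Δ_1 - Δ_0) = 24
Clamped end conditions give two more equations: 2h_0·M_0 + h_0·M_1 = 6(Δ_0 - p'(0)) = -12 and h_1·M_1 + 2h_1·M_2 = 6(p'(2) - Δ_1) = -12.
Solving: M_0 = -12, M_1 = 12, M_2 = -12.
On [1, 2], p(x) = 1 - 1·(x - 1) + 6·(x - 1)² - 4·(x - 1)³.
With (x - 1) = 1/4: p(5/4) = 17/16.

1.0625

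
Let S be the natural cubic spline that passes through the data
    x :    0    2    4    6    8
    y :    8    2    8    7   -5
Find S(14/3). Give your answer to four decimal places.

9.0952

Put M_i = S'' at the i-th knot. Here h = (2, 2, 2, 2) and Δ = (-3, 3, -1/2, -6), so the interior equations h_(i-1)·M_(i-1) + 2(h_(i-1)+h_i)·M_i + h_i·M_(i+1) = 6(Δ_i − Δ_(i-1)) read
  2·M_0 + 8·M_1 + 2·M_2 = 6(Δ_1 - Δ_0) = 36
  2·M_1 + 8·M_2 + 2·M_3 = 6(Δ_2 - Δ_1) = -21
  2·M_2 + 8·M_3 + 2·M_4 = 6(Δ_3 - Δ_2) = -33
Natural end conditions: M_0 = M_4 = 0.
Solving the tridiagonal system: M_0 = 0, M_1 = 591/112, M_2 = -87/28, M_3 = -375/112, M_4 = 0.
On [4, 6], S(x) = 8 + 43/16·(x - 4) - 87/56·(x - 4)² - 9/448·(x - 4)³.
With (x - 4) = 2/3: S(14/3) = 191/21.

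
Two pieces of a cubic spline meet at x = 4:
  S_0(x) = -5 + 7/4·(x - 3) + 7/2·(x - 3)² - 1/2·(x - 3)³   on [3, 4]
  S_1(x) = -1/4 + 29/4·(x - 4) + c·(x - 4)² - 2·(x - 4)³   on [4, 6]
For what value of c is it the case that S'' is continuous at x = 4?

S_0''(x) = 7 - 3·(x - 3), so S_0''(4) = 4. On the right, S_1''(4) = 2c, so c = 2.

2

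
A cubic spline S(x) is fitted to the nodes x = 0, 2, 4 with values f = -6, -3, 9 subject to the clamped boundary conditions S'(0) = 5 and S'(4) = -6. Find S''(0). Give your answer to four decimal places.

-11.3750

With M_i denoting the second derivative at x_i, h_i = 2, 2, and Δ_i = (y_(i+1) − y_i)/h_i = 3/2, 6:
  2·M_0 + 8·M_1 + 2·M_2 = 6(Δ_1 - Δ_0) = 27
Clamped end conditions give two more equations: 2h_0·M_0 + h_0·M_1 = 6(Δ_0 - S'(0)) = -21 and h_1·M_1 + 2h_1·M_2 = 6(S'(4) - Δ_1) = -72.
Hence M_0 = -91/8, M_1 = 49/4, M_2 = -193/8.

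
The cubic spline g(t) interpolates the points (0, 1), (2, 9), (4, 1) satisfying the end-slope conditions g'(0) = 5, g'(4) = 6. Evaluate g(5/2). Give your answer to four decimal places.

With σ_i denoting the second derivative at x_i, h_i = 2, 2, and Δ_i = (y_(i+1) − y_i)/h_i = 4, -4:
  2·σ_0 + 8·σ_1 + 2·σ_2 = 6(Δ_1 - Δ_0) = -48
Clamped end conditions give two more equations: 2h_0·σ_0 + h_0·σ_1 = 6(Δ_0 - g'(0)) = -6 and h_1·σ_1 + 2h_1·σ_2 = 6(g'(4) - Δ_1) = 60.
Forward elimination and back-substitution give σ_0 = 19/4, σ_1 = -25/2, σ_2 = 85/4.
On [2, 4], g(t) = 9 - 11/4·(t - 2) - 25/4·(t - 2)² + 45/16·(t - 2)³.
With (t - 2) = 1/2: g(5/2) = 821/128.

6.4141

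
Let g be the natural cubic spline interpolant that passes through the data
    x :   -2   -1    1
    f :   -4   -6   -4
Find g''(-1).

Put m_i = g'' at the i-th knot. Here h = (1, 2) and Δ = (-2, 1), so the interior equations h_(i-1)·m_(i-1) + 2(h_(i-1)+h_i)·m_i + h_i·m_(i+1) = 6(Δ_i − Δ_(i-1)) read
  1·m_0 + 6·m_1 + 2·m_2 = 6(Δ_1 - Δ_0) = 18
Natural end conditions: m_0 = m_2 = 0.
Solving the tridiagonal system: m_0 = 0, m_1 = 3, m_2 = 0.

3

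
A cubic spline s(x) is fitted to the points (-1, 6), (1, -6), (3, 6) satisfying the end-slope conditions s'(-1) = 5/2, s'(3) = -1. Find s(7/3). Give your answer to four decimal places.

3.1296

Put m_i = s'' at the i-th knot. Here h = (2, 2) and Δ = (-6, 6), so the interior equations h_(i-1)·m_(i-1) + 2(h_(i-1)+h_i)·m_i + h_i·m_(i+1) = 6(Δ_i − Δ_(i-1)) read
  2·m_0 + 8·m_1 + 2·m_2 = 6(Δ_1 - Δ_0) = 72
Clamped end conditions give two more equations: 2h_0·m_0 + h_0·m_1 = 6(Δ_0 - s'(-1)) = -51 and h_1·m_1 + 2h_1·m_2 = 6(s'(3) - Δ_1) = -42.
Forward elimination and back-substitution give m_0 = -181/8, m_1 = 79/4, m_2 = -163/8.
On [1, 3], s(x) = -6 - 3/8·(x - 1) + 79/8·(x - 1)² - 107/32·(x - 1)³.
With (x - 1) = 4/3: s(7/3) = 169/54.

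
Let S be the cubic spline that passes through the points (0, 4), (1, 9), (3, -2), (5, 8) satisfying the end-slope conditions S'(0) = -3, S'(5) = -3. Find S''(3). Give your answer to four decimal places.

18.9130

Write m_i for S''(x_i). With h_i = 1, 2, 2 and divided differences Δ_i = 5, -11/2, 5, the continuity of S' gives the tridiagonal system
  1·m_0 + 6·m_1 + 2·m_2 = 6(Δ_1 - Δ_0) = -63
  2·m_1 + 8·m_2 + 2·m_3 = 6(Δ_2 - Δ_1) = 63
Clamped end conditions give two more equations: 2h_0·m_0 + h_0·m_1 = 6(Δ_0 - S'(0)) = 48 and h_2·m_2 + 2h_2·m_3 = 6(S'(5) - Δ_2) = -48.
Solving: m_0 = 813/23, m_1 = -522/23, m_2 = 435/23, m_3 = -987/46.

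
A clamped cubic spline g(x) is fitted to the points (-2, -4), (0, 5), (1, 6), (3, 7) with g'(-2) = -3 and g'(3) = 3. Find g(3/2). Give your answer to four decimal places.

5.7168

Put M_i = g'' at the i-th knot. Here h = (2, 1, 2) and Δ = (9/2, 1, 1/2), so the interior equations h_(i-1)·M_(i-1) + 2(h_(i-1)+h_i)·M_i + h_i·M_(i+1) = 6(Δ_i − Δ_(i-1)) read
  2·M_0 + 6·M_1 + 1·M_2 = 6(Δ_1 - Δ_0) = -21
  1·M_1 + 6·M_2 + 2·M_3 = 6(Δ_2 - Δ_1) = -3
Clamped end conditions give two more equations: 2h_0·M_0 + h_0·M_1 = 6(Δ_0 - g'(-2)) = 45 and h_2·M_2 + 2h_2·M_3 = 6(g'(3) - Δ_2) = 15.
Solving the tridiagonal system: M_0 = 249/16, M_1 = -69/8, M_2 = -3/8, M_3 = 63/16.
On [1, 3], g(x) = 6 - 9/16·(x - 1) - 3/16·(x - 1)² + 23/64·(x - 1)³.
With (x - 1) = 1/2: g(3/2) = 2927/512.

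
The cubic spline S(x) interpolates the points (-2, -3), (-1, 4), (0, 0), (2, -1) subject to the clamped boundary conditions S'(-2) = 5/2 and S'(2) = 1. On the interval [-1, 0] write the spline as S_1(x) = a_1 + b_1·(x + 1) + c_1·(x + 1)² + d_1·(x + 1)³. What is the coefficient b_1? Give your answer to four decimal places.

2.9773

Put M_i = S'' at the i-th knot. Here h = (1, 1, 2) and Δ = (7, -4, -1/2), so the interior equations h_(i-1)·M_(i-1) + 2(h_(i-1)+h_i)·M_i + h_i·M_(i+1) = 6(Δ_i − Δ_(i-1)) read
  1·M_0 + 4·M_1 + 1·M_2 = 6(Δ_1 - Δ_0) = -66
  1·M_1 + 6·M_2 + 2·M_3 = 6(Δ_2 - Δ_1) = 21
Clamped end conditions give two more equations: 2h_0·M_0 + h_0·M_1 = 6(Δ_0 - S'(-2)) = 27 and h_2·M_2 + 2h_2·M_3 = 6(S'(2) - Δ_2) = 9.
Solving: M_0 = 573/22, M_1 = -276/11, M_2 = 183/22, M_3 = -21/11.
On [-1, 0], with S_1(x) = a_1 + b_1·(x + 1) + c_1·(x + 1)² + d_1·(x + 1)³: c_1 = M_1/2 = -138/11, d_1 = (M_2 - M_1)/(6h_1) = 245/44, b_1 = Δ_1 - h_1(2M_1 + M_2)/6 = 131/44.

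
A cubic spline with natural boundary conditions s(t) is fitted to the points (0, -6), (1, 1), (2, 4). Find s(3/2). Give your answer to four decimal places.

2.8750

Put M_i = s'' at the i-th knot. Here h = (1, 1) and Δ = (7, 3), so the interior equations h_(i-1)·M_(i-1) + 2(h_(i-1)+h_i)·M_i + h_i·M_(i+1) = 6(Δ_i − Δ_(i-1)) read
  1·M_0 + 4·M_1 + 1·M_2 = 6(Δ_1 - Δ_0) = -24
Natural end conditions: M_0 = M_2 = 0.
Hence M_0 = 0, M_1 = -6, M_2 = 0.
On [1, 2], s(t) = 1 + 5·(t - 1) - 3·(t - 1)² + 1·(t - 1)³.
With (t - 1) = 1/2: s(3/2) = 23/8.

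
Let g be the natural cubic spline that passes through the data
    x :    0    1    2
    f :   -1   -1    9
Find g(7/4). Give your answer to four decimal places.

5.9141

Write m_i for g''(x_i). With h_i = 1, 1 and divided differences Δ_i = 0, 10, the continuity of g' gives the tridiagonal system
  1·m_0 + 4·m_1 + 1·m_2 = 6(Δ_1 - Δ_0) = 60
Natural end conditions: m_0 = m_2 = 0.
Hence m_0 = 0, m_1 = 15, m_2 = 0.
On [1, 2], g(x) = -1 + 5·(x - 1) + 15/2·(x - 1)² - 5/2·(x - 1)³.
With (x - 1) = 3/4: g(7/4) = 757/128.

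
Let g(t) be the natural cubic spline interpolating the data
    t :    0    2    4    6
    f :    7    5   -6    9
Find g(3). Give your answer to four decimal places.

-1.7750

Let σ_i = g''(x_i). Step sizes h_i = 2, 2, 2; slopes of the chords Δ_i = (y_(i+1) - y_i)/h_i = -1, -11/2, 15/2.
  2·σ_0 + 8·σ_1 + 2·σ_2 = 6(Δ_1 - Δ_0) = -27
  2·σ_1 + 8·σ_2 + 2·σ_3 = 6(Δ_2 - Δ_1) = 78
Natural end conditions: σ_0 = σ_3 = 0.
Hence σ_0 = 0, σ_1 = -31/5, σ_2 = 113/10, σ_3 = 0.
On [2, 4], g(t) = 5 - 77/15·(t - 2) - 31/10·(t - 2)² + 35/24·(t - 2)³.
With (t - 2) = 1: g(3) = -71/40.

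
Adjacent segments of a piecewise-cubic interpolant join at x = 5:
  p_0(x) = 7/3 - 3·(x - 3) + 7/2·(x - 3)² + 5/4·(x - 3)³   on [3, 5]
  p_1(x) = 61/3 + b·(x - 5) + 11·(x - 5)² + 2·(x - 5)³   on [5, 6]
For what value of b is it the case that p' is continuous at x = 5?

p_0'(x) = -3 + 7·(x - 3) + 15/4·(x - 3)², so p_0'(5) = 26. On the right, p_1'(5) = b, so b = 26.

26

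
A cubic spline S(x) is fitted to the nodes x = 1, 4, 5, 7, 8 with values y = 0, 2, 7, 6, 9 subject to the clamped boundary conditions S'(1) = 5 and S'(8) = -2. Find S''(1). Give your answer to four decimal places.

-8.1161

Write M_i for S''(x_i). With h_i = 3, 1, 2, 1 and divided differences Δ_i = 2/3, 5, -1/2, 3, the continuity of S' gives the tridiagonal system
  3·M_0 + 8·M_1 + 1·M_2 = 6(Δ_1 - Δ_0) = 26
  1·M_1 + 6·M_2 + 2·M_3 = 6(Δ_2 - Δ_1) = -33
  2·M_2 + 6·M_3 + 1·M_4 = 6(Δ_3 - Δ_2) = 21
Clamped end conditions give two more equations: 2h_0·M_0 + h_0·M_1 = 6(Δ_0 - S'(1)) = -26 and h_3·M_3 + 2h_3·M_4 = 6(S'(8) - Δ_3) = -30.
Hence M_0 = -5941/732, M_1 = 923/122, M_2 = -2483/244, M_3 = 625/61, M_4 = -2455/122.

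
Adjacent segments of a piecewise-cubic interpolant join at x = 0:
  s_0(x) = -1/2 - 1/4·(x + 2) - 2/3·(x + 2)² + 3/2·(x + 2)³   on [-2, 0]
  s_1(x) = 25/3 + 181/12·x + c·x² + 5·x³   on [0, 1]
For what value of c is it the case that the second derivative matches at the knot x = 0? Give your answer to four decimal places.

8.3333

s_0''(x) = -4/3 + 9·(x + 2), so s_0''(0) = 50/3. On the right, s_1''(0) = 2c, so c = 25/3.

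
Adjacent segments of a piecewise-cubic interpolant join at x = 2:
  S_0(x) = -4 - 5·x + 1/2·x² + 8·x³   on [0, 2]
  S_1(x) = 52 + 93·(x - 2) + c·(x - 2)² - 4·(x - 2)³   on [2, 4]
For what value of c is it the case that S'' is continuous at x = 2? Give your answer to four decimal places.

48.5000

S_0''(x) = 1 + 48·x, so S_0''(2) = 97. On the right, S_1''(2) = 2c, so c = 97/2.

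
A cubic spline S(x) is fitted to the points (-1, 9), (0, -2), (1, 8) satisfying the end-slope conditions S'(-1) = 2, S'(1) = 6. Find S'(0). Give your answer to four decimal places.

-2.7500

With M_i denoting the second derivative at x_i, h_i = 1, 1, and Δ_i = (y_(i+1) − y_i)/h_i = -11, 10:
  1·M_0 + 4·M_1 + 1·M_2 = 6(Δ_1 - Δ_0) = 126
Clamped end conditions give two more equations: 2h_0·M_0 + h_0·M_1 = 6(Δ_0 - S'(-1)) = -78 and h_1·M_1 + 2h_1·M_2 = 6(S'(1) - Δ_1) = -24.
Solving the tridiagonal system: M_0 = -137/2, M_1 = 59, M_2 = -83/2.
On [0, 1], S'(x) = b_1 + 2c_1·x + 3d_1·x² with b_1 = Δ_1 - h_1(2M_1 + M_2)/6 = -11/4, c_1 = M_1/2 = 59/2, d_1 = (M_2 - M_1)/(6h_1) = -67/4. So S'(0) = -11/4.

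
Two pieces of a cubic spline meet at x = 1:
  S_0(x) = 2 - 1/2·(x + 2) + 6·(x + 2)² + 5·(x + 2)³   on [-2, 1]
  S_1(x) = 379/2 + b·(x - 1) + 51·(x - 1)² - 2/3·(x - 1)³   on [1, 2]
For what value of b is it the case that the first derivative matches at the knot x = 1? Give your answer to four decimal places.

S_0'(x) = -1/2 + 12·(x + 2) + 15·(x + 2)², so S_0'(1) = 341/2. On the right, S_1'(1) = b, so b = 341/2.

170.5000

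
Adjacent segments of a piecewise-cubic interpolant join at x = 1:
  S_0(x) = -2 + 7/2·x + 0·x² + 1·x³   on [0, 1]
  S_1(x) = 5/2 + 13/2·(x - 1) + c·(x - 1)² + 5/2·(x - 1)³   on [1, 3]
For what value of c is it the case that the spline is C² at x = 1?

3

S_0''(x) = 0 + 6·x, so S_0''(1) = 6. On the right, S_1''(1) = 2c, so c = 3.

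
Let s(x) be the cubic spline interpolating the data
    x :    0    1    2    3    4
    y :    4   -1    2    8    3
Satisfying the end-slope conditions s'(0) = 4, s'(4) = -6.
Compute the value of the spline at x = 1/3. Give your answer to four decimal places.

With M_i denoting the second derivative at x_i, h_i = 1, 1, 1, 1, and Δ_i = (y_(i+1) − y_i)/h_i = -5, 3, 6, -5:
  1·M_0 + 4·M_1 + 1·M_2 = 6(Δ_1 - Δ_0) = 48
  1·M_1 + 4·M_2 + 1·M_3 = 6(Δ_2 - Δ_1) = 18
  1·M_2 + 4·M_3 + 1·M_4 = 6(Δ_3 - Δ_2) = -66
Clamped end conditions give two more equations: 2h_0·M_0 + h_0·M_1 = 6(Δ_0 - s'(0)) = -54 and h_3·M_3 + 2h_3·M_4 = 6(s'(4) - Δ_3) = -6.
Forward elimination and back-substitution give M_0 = -1039/28, M_1 = 283/14, M_2 = 17/4, M_3 = -269/14, M_4 = 185/28.
On [0, 1], s(x) = 4 + 4·x - 1039/56·x² + 535/56·x³.
With x = 1/3: s(1/3) = 2741/756.

3.6257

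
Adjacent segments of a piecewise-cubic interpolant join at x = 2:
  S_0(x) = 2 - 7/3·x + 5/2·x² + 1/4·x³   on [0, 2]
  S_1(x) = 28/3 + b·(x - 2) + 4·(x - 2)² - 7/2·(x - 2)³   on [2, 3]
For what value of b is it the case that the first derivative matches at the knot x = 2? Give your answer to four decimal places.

S_0'(x) = -7/3 + 5·x + 3/4·x², so S_0'(2) = 32/3. On the right, S_1'(2) = b, so b = 32/3.

10.6667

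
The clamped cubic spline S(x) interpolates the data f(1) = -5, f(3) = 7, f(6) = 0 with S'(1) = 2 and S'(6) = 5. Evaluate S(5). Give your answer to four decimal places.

Let σ_i = S''(x_i). Step sizes h_i = 2, 3; slopes of the chords Δ_i = (y_(i+1) - y_i)/h_i = 6, -7/3.
  2·σ_0 + 10·σ_1 + 3·σ_2 = 6(Δ_1 - Δ_0) = -50
Clamped end conditions give two more equations: 2h_0·σ_0 + h_0·σ_1 = 6(Δ_0 - S'(1)) = 24 and h_1·σ_1 + 2h_1·σ_2 = 6(S'(6) - Δ_1) = 44.
Forward elimination and back-substitution give σ_0 = 58/5, σ_1 = -56/5, σ_2 = 194/15.
On [3, 6], S(x) = 7 + 12/5·(x - 3) - 28/5·(x - 3)² + 181/135·(x - 3)³.
With (x - 3) = 2: S(5) = 17/135.

0.1259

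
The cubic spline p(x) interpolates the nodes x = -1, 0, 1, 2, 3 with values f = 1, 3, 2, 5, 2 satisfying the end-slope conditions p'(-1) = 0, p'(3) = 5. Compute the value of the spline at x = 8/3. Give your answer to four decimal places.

With M_i denoting the second derivative at x_i, h_i = 1, 1, 1, 1, and Δ_i = (y_(i+1) − y_i)/h_i = 2, -1, 3, -3:
  1·M_0 + 4·M_1 + 1·M_2 = 6(Δ_1 - Δ_0) = -18
  1·M_1 + 4·M_2 + 1·M_3 = 6(Δ_2 - Δ_1) = 24
  1·M_2 + 4·M_3 + 1·M_4 = 6(Δ_3 - Δ_2) = -36
Clamped end conditions give two more equations: 2h_0·M_0 + h_0·M_1 = 6(Δ_0 - p'(-1)) = 12 and h_3·M_3 + 2h_3·M_4 = 6(p'(3) - Δ_3) = 48.
Hence M_0 = 80/7, M_1 = -76/7, M_2 = 14, M_3 = -148/7, M_4 = 242/7.
On [2, 3], p(x) = 5 - 12/7·(x - 2) - 74/7·(x - 2)² + 65/7·(x - 2)³.
With (x - 2) = 2/3: p(8/3) = 361/189.

1.9101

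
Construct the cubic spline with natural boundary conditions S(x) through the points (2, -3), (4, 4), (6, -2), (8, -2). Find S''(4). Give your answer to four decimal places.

With m_i denoting the second derivative at x_i, h_i = 2, 2, 2, and Δ_i = (y_(i+1) − y_i)/h_i = 7/2, -3, 0:
  2·m_0 + 8·m_1 + 2·m_2 = 6(Δ_1 - Δ_0) = -39
  2·m_1 + 8·m_2 + 2·m_3 = 6(Δ_2 - Δ_1) = 18
Natural end conditions: m_0 = m_3 = 0.
Hence m_0 = 0, m_1 = -29/5, m_2 = 37/10, m_3 = 0.

-5.8000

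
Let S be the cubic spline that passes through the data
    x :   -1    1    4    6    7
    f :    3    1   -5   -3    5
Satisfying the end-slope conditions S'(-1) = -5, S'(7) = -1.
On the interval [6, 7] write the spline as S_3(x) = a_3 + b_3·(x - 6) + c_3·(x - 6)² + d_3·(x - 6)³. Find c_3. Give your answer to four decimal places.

Put M_i = S'' at the i-th knot. Here h = (2, 3, 2, 1) and Δ = (-1, -2, 1, 8), so the interior equations h_(i-1)·M_(i-1) + 2(h_(i-1)+h_i)·M_i + h_i·M_(i+1) = 6(Δ_i − Δ_(i-1)) read
  2·M_0 + 10·M_1 + 3·M_2 = 6(Δ_1 - Δ_0) = -6
  3·M_1 + 10·M_2 + 2·M_3 = 6(Δ_2 - Δ_1) = 18
  2·M_2 + 6·M_3 + 1·M_4 = 6(Δ_3 - Δ_2) = 42
Clamped end conditions give two more equations: 2h_0·M_0 + h_0·M_1 = 6(Δ_0 - S'(-1)) = 24 and h_3·M_3 + 2h_3·M_4 = 6(S'(7) - Δ_3) = -54.
Solving: M_0 = 635/91, M_1 = -178/91, M_2 = -12/91, M_3 = 1146/91, M_4 = -3030/91.
On [6, 7], with S_3(x) = a_3 + b_3·(x - 6) + c_3·(x - 6)² + d_3·(x - 6)³: c_3 = M_3/2 = 573/91, d_3 = (M_4 - M_3)/(6h_3) = -696/91, b_3 = Δ_3 - h_3(2M_3 + M_4)/6 = 851/91.

6.2967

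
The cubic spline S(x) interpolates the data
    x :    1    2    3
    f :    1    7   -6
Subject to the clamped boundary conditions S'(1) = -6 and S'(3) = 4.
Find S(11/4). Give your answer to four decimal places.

-4.7539

Write m_i for S''(x_i). With h_i = 1, 1 and divided differences Δ_i = 6, -13, the continuity of S' gives the tridiagonal system
  1·m_0 + 4·m_1 + 1·m_2 = 6(Δ_1 - Δ_0) = -114
Clamped end conditions give two more equations: 2h_0·m_0 + h_0·m_1 = 6(Δ_0 - S'(1)) = 72 and h_1·m_1 + 2h_1·m_2 = 6(S'(3) - Δ_1) = 102.
Hence m_0 = 139/2, m_1 = -67, m_2 = 169/2.
On [2, 3], S(x) = 7 - 19/4·(x - 2) - 67/2·(x - 2)² + 101/4·(x - 2)³.
With (x - 2) = 3/4: S(11/4) = -1217/256.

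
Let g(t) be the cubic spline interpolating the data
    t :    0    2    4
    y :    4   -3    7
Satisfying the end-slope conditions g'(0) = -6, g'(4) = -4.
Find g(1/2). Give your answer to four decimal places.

Write M_i for g''(x_i). With h_i = 2, 2 and divided differences Δ_i = -7/2, 5, the continuity of g' gives the tridiagonal system
  2·M_0 + 8·M_1 + 2·M_2 = 6(Δ_1 - Δ_0) = 51
Clamped end conditions give two more equations: 2h_0·M_0 + h_0·M_1 = 6(Δ_0 - g'(0)) = 15 and h_1·M_1 + 2h_1·M_2 = 6(g'(4) - Δ_1) = -54.
Solving the tridiagonal system: M_0 = -17/8, M_1 = 47/4, M_2 = -155/8.
On [0, 2], g(t) = 4 - 6·t - 17/16·t² + 37/32·t³.
With t = 1/2: g(1/2) = 225/256.

0.8789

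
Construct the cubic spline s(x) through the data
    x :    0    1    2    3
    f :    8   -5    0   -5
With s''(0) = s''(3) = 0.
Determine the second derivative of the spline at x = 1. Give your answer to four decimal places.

32.8000

With σ_i denoting the second derivative at x_i, h_i = 1, 1, 1, and Δ_i = (y_(i+1) − y_i)/h_i = -13, 5, -5:
  1·σ_0 + 4·σ_1 + 1·σ_2 = 6(Δ_1 - Δ_0) = 108
  1·σ_1 + 4·σ_2 + 1·σ_3 = 6(Δ_2 - Δ_1) = -60
Natural end conditions: σ_0 = σ_3 = 0.
Forward elimination and back-substitution give σ_0 = 0, σ_1 = 164/5, σ_2 = -116/5, σ_3 = 0.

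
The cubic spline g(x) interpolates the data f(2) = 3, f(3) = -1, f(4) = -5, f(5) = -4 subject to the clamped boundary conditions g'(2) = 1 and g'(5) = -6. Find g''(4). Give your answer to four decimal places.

14.5333

With M_i denoting the second derivative at x_i, h_i = 1, 1, 1, and Δ_i = (y_(i+1) − y_i)/h_i = -4, -4, 1:
  1·M_0 + 4·M_1 + 1·M_2 = 6(Δ_1 - Δ_0) = 0
  1·M_1 + 4·M_2 + 1·M_3 = 6(Δ_2 - Δ_1) = 30
Clamped end conditions give two more equations: 2h_0·M_0 + h_0·M_1 = 6(Δ_0 - g'(2)) = -30 and h_2·M_2 + 2h_2·M_3 = 6(g'(5) - Δ_2) = -42.
Hence M_0 = -226/15, M_1 = 2/15, M_2 = 218/15, M_3 = -424/15.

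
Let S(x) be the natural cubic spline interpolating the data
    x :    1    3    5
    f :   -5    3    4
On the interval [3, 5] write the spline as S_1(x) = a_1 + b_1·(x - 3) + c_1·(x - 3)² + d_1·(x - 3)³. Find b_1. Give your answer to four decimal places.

Write σ_i for S''(x_i). With h_i = 2, 2 and divided differences Δ_i = 4, 1/2, the continuity of S' gives the tridiagonal system
  2·σ_0 + 8·σ_1 + 2·σ_2 = 6(Δ_1 - Δ_0) = -21
Natural end conditions: σ_0 = σ_2 = 0.
Forward elimination and back-substitution give σ_0 = 0, σ_1 = -21/8, σ_2 = 0.
On [3, 5], with S_1(x) = a_1 + b_1·(x - 3) + c_1·(x - 3)² + d_1·(x - 3)³: c_1 = σ_1/2 = -21/16, d_1 = (σ_2 - σ_1)/(6h_1) = 7/32, b_1 = Δ_1 - h_1(2σ_1 + σ_2)/6 = 9/4.

2.2500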